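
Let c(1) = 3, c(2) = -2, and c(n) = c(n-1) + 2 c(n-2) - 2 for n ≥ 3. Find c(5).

c(3) = (-2) + 2(3) - 2 = 2
c(4) = 2 + 2(-2) - 2 = -4
c(5) = (-4) + 2(2) - 2 = -2

-2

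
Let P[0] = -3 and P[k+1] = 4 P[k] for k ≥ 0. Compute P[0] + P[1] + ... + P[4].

-1023

P[1] = 4*(-3) = -12
P[2] = 4*(-12) = -48
P[3] = 4*(-48) = -192
P[4] = 4*(-192) = -768
Sum = (-3) + (-12) + (-48) + (-192) + (-768) = -1023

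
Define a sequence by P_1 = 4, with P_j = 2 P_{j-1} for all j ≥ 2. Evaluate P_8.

512

P_2 = 2(4) = 8
P_3 = 2(8) = 16
P_4 = 2(16) = 32
P_5 = 2(32) = 64
P_6 = 2(64) = 128
P_7 = 2(128) = 256
P_8 = 2(256) = 512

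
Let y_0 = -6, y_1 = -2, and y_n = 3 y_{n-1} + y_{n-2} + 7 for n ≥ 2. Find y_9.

-10078

y_2 = 3·(-2) + (-6) + 7 = -5
y_3 = 3·(-5) + (-2) + 7 = -10
y_4 = 3·(-10) + (-5) + 7 = -28
y_5 = 3·(-28) + (-10) + 7 = -87
y_6 = 3·(-87) + (-28) + 7 = -282
y_7 = 3·(-282) + (-87) + 7 = -926
y_8 = 3·(-926) + (-282) + 7 = -3053
y_9 = 3·(-3053) + (-926) + 7 = -10078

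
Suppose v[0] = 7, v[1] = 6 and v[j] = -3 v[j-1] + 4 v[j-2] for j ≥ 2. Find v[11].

-838854

v[2] = -3*6 + 4*7 = 10
v[3] = -3*10 + 4*6 = -6
v[4] = -3*(-6) + 4*10 = 58
v[5] = -3*58 + 4*(-6) = -198
v[6] = -3*(-198) + 4*58 = 826
v[7] = -3*826 + 4*(-198) = -3270
v[8] = -3*(-3270) + 4*826 = 13114
v[9] = -3*13114 + 4*(-3270) = -52422
v[10] = -3*(-52422) + 4*13114 = 209722
v[11] = -3*209722 + 4*(-52422) = -838854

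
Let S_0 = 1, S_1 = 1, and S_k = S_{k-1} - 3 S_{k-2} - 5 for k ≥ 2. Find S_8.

S_2 = 1 - 3*1 - 5 = -7
S_3 = (-7) - 3*1 - 5 = -15
S_4 = (-15) - 3*(-7) - 5 = 1
S_5 = 1 - 3*(-15) - 5 = 41
S_6 = 41 - 3*1 - 5 = 33
S_7 = 33 - 3*41 - 5 = -95
S_8 = (-95) - 3*33 - 5 = -199

-199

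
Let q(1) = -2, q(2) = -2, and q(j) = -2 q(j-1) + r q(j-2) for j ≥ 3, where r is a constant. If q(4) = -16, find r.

q(3) = 4 - 2r
q(4) = -8 + 2r
So -8 + 2r = -16, giving r = -4.

-4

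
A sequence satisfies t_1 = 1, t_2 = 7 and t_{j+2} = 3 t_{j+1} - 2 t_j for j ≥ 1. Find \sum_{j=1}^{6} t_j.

t_3 = 3(7) - 2(1) = 19
t_4 = 3(19) - 2(7) = 43
t_5 = 3(43) - 2(19) = 91
t_6 = 3(91) - 2(43) = 187
Sum = 1 + 7 + 19 + 43 + 91 + 187 = 348

348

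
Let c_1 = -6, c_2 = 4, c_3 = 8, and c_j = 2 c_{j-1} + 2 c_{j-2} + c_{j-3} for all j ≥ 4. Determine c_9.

3544

c_4 = 2·8 + 2·4 + (-6) = 18
c_5 = 2·18 + 2·8 + 4 = 56
c_6 = 2·56 + 2·18 + 8 = 156
c_7 = 2·156 + 2·56 + 18 = 442
c_8 = 2·442 + 2·156 + 56 = 1252
c_9 = 2·1252 + 2·442 + 156 = 3544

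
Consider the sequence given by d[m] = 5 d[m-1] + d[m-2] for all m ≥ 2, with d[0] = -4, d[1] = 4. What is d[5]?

2264

d[2] = 5*4 + (-4) = 16
d[3] = 5*16 + 4 = 84
d[4] = 5*84 + 16 = 436
d[5] = 5*436 + 84 = 2264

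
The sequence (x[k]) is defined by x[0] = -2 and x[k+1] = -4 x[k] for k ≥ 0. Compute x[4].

-512

x[1] = -4(-2) = 8
x[2] = -4(8) = -32
x[3] = -4(-32) = 128
x[4] = -4(128) = -512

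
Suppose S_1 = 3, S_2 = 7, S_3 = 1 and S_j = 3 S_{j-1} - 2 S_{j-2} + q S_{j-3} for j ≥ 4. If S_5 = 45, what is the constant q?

5

S_4 = -11 + 3q
S_5 = -35 + 16q
So -35 + 16q = 45, giving q = 5.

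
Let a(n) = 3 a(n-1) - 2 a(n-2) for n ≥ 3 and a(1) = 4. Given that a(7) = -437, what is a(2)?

Let a(2) = x.
a(3) = -8 + 3x
a(4) = -24 + 7x
a(5) = -56 + 15x
a(6) = -120 + 31x
a(7) = -248 + 63x
So -248 + 63x = -437, giving x = -3.

-3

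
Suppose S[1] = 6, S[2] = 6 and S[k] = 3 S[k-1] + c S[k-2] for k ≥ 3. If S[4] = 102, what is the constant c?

2

S[3] = 18 + 6c
S[4] = 54 + 24c
So 54 + 24c = 102, giving c = 2.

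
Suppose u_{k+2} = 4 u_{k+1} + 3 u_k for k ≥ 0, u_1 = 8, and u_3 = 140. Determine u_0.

Let u_0 = z.
u_2 = 32 + 3z
u_3 = 152 + 12z
So 152 + 12z = 140, giving z = -1.

-1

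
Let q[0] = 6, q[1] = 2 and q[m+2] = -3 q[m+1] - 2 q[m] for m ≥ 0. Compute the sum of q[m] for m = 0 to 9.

2728

q[2] = -3*2 - 2*6 = -18
q[3] = -3*(-18) - 2*2 = 50
q[4] = -3*50 - 2*(-18) = -114
q[5] = -3*(-114) - 2*50 = 242
q[6] = -3*242 - 2*(-114) = -498
q[7] = -3*(-498) - 2*242 = 1010
q[8] = -3*1010 - 2*(-498) = -2034
q[9] = -3*(-2034) - 2*1010 = 4082
Sum = 6 + 2 + (-18) + 50 + (-114) + 242 + (-498) + 1010 + (-2034) + 4082 = 2728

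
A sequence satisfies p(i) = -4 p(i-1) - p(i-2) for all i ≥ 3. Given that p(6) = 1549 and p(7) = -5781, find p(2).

Rearranging, p(i-2) = -(p(i) + 4 p(i-1)).
p(5) = -(-5781 + 4*1549) = -415
p(4) = -(1549 + 4*(-415)) = 111
p(3) = -(-415 + 4*111) = -29
p(2) = -(111 + 4*(-29)) = 5

5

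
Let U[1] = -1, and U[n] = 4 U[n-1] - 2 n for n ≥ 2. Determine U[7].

U[2] = 4·(-1) - 4 = -8
U[3] = 4·(-8) - 6 = -38
U[4] = 4·(-38) - 8 = -160
U[5] = 4·(-160) - 10 = -650
U[6] = 4·(-650) - 12 = -2612
U[7] = 4·(-2612) - 14 = -10462

-10462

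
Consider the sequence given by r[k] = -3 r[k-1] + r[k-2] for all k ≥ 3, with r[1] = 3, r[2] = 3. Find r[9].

r[3] = -3*3 + 3 = -6
r[4] = -3*(-6) + 3 = 21
r[5] = -3*21 + (-6) = -69
r[6] = -3*(-69) + 21 = 228
r[7] = -3*228 + (-69) = -753
r[8] = -3*(-753) + 228 = 2487
r[9] = -3*2487 + (-753) = -8214

-8214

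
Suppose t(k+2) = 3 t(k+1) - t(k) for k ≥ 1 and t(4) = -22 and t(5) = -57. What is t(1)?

Rearranging, t(k-2) = -(t(k) - 3 t(k-1)).
t(3) = -(-57 - 3(-22)) = -9
t(2) = -(-22 - 3(-9)) = -5
t(1) = -(-9 - 3(-5)) = -6

-6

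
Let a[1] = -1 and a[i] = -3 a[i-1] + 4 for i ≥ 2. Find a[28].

The fixed point is 4/(1 + 3) = 1, so a[i] - 1 = -3(a[i-1] - 1).
Hence a[i] = -2·(-3)^{i-1} + 1.
a[28] = -2·(-3)^{27} + 1 = -2·-7625597484987 + 1 = 15251194969975.

15251194969975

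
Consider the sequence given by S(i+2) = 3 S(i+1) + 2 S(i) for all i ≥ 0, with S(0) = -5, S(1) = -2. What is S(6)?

-2380

S(2) = 3*(-2) + 2*(-5) = -16
S(3) = 3*(-16) + 2*(-2) = -52
S(4) = 3*(-52) + 2*(-16) = -188
S(5) = 3*(-188) + 2*(-52) = -668
S(6) = 3*(-668) + 2*(-188) = -2380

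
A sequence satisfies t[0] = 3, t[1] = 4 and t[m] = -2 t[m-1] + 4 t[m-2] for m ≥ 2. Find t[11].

26624

t[2] = -2·4 + 4·3 = 4
t[3] = -2·4 + 4·4 = 8
t[4] = -2·8 + 4·4 = 0
t[5] = -2·0 + 4·8 = 32
t[6] = -2·32 + 4·0 = -64
t[7] = -2·(-64) + 4·32 = 256
t[8] = -2·256 + 4·(-64) = -768
t[9] = -2·(-768) + 4·256 = 2560
t[10] = -2·2560 + 4·(-768) = -8192
t[11] = -2·(-8192) + 4·2560 = 26624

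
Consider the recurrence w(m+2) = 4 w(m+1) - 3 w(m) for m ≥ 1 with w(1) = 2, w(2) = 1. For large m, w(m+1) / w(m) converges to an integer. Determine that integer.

3

The characteristic equation is r^2 - 4r + 3 = 0, which factors as (r - 3)(r - 1) = 0.
So the roots are 3 and 1. Since |3| > |1| and the coefficient of 3^m is non-zero, the ratio tends to 3.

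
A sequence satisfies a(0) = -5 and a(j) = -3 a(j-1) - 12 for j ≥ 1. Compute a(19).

The fixed point is -12/(1 + 3) = -3, so a(j) + 3 = -3(a(j-1) + 3).
Hence a(j) = -2·(-3)^j - 3.
a(19) = -2·(-3)^{19} - 3 = -2·-1162261467 - 3 = 2324522931.

2324522931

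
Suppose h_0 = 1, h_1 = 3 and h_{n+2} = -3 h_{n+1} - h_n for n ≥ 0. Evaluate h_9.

8739

h_2 = -3·3 - 1 = -10
h_3 = -3·(-10) - 3 = 27
h_4 = -3·27 - (-10) = -71
h_5 = -3·(-71) - 27 = 186
h_6 = -3·186 - (-71) = -487
h_7 = -3·(-487) - 186 = 1275
h_8 = -3·1275 - (-487) = -3338
h_9 = -3·(-3338) - 1275 = 8739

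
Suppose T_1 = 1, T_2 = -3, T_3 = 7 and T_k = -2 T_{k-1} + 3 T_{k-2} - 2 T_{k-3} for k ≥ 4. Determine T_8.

T_4 = -2*7 + 3*(-3) - 2*1 = -25
T_5 = -2*(-25) + 3*7 - 2*(-3) = 77
T_6 = -2*77 + 3*(-25) - 2*7 = -243
T_7 = -2*(-243) + 3*77 - 2*(-25) = 767
T_8 = -2*767 + 3*(-243) - 2*77 = -2417

-2417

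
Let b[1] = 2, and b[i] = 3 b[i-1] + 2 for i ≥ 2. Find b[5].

b[2] = 3*2 + 2 = 8
b[3] = 3*8 + 2 = 26
b[4] = 3*26 + 2 = 80
b[5] = 3*80 + 2 = 242

242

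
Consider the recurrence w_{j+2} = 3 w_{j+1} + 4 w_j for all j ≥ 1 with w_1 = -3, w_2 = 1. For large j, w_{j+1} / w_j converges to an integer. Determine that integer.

The characteristic equation is r^2 - 3r - 4 = 0, which factors as (r - 4)(r + 1) = 0.
So the roots are 4 and -1. Since |4| > |-1| and the coefficient of 4^j is non-zero, the ratio tends to 4.

4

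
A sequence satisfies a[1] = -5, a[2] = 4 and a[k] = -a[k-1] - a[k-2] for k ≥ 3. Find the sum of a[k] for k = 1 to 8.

-1

a[3] = -4 - (-5) = 1
a[4] = -1 - 4 = -5
a[5] = -(-5) - 1 = 4
a[6] = -4 - (-5) = 1
a[7] = -1 - 4 = -5
a[8] = -(-5) - 1 = 4
Sum = (-5) + 4 + 1 + (-5) + 4 + 1 + (-5) + 4 = -1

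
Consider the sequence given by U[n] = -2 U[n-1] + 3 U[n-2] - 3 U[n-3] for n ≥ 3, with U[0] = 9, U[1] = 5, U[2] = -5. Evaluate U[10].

U[3] = -2(-5) + 3(5) - 3(9) = -2
U[4] = -2(-2) + 3(-5) - 3(5) = -26
U[5] = -2(-26) + 3(-2) - 3(-5) = 61
U[6] = -2(61) + 3(-26) - 3(-2) = -194
U[7] = -2(-194) + 3(61) - 3(-26) = 649
U[8] = -2(649) + 3(-194) - 3(61) = -2063
U[9] = -2(-2063) + 3(649) - 3(-194) = 6655
U[10] = -2(6655) + 3(-2063) - 3(649) = -21446

-21446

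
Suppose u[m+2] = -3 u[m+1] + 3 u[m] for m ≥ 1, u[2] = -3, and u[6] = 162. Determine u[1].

Let u[1] = w.
u[3] = 9 + 3w
u[4] = -36 - 9w
u[5] = 135 + 36w
u[6] = -513 - 135w
So -513 - 135w = 162, giving w = -5.

-5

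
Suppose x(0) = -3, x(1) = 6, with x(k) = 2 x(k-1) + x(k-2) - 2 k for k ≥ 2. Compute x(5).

x(2) = 2(6) + (-3) - 4 = 5
x(3) = 2(5) + 6 - 6 = 10
x(4) = 2(10) + 5 - 8 = 17
x(5) = 2(17) + 10 - 10 = 34

34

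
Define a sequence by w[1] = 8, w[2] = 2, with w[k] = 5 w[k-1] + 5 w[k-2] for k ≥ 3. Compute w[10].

w[3] = 5*2 + 5*8 = 50
w[4] = 5*50 + 5*2 = 260
w[5] = 5*260 + 5*50 = 1550
w[6] = 5*1550 + 5*260 = 9050
w[7] = 5*9050 + 5*1550 = 53000
w[8] = 5*53000 + 5*9050 = 310250
w[9] = 5*310250 + 5*53000 = 1816250
w[10] = 5*1816250 + 5*310250 = 10632500

10632500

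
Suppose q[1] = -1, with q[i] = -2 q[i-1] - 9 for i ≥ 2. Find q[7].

q[2] = -2(-1) - 9 = -7
q[3] = -2(-7) - 9 = 5
q[4] = -2(5) - 9 = -19
q[5] = -2(-19) - 9 = 29
q[6] = -2(29) - 9 = -67
q[7] = -2(-67) - 9 = 125

125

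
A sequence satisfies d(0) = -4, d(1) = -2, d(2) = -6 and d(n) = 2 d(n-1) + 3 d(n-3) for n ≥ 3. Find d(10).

-12366

d(3) = 2·(-6) + 3·(-4) = -24
d(4) = 2·(-24) + 3·(-2) = -54
d(5) = 2·(-54) + 3·(-6) = -126
d(6) = 2·(-126) + 3·(-24) = -324
d(7) = 2·(-324) + 3·(-54) = -810
d(8) = 2·(-810) + 3·(-126) = -1998
d(9) = 2·(-1998) + 3·(-324) = -4968
d(10) = 2·(-4968) + 3·(-810) = -12366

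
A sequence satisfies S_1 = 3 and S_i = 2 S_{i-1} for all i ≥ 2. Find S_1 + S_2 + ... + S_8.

765

S_2 = 2*3 = 6
S_3 = 2*6 = 12
S_4 = 2*12 = 24
S_5 = 2*24 = 48
S_6 = 2*48 = 96
S_7 = 2*96 = 192
S_8 = 2*192 = 384
Sum = 3 + 6 + 12 + 24 + 48 + 96 + 192 + 384 = 765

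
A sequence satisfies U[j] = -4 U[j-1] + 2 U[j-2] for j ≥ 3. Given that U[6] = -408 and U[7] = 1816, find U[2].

Rearranging, U[j-2] = (U[j] + 4 U[j-1]) / 2.
U[5] = (1816 + 4*(-408)) / 2 = 184/2 = 92
U[4] = (-408 + 4*92) / 2 = -40/2 = -20
U[3] = (92 + 4*(-20)) / 2 = 12/2 = 6
U[2] = (-20 + 4*6) / 2 = 4/2 = 2

2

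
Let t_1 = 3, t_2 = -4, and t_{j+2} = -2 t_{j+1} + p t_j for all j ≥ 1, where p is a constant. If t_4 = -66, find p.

5

t_3 = 8 + 3p
t_4 = -16 - 10p
So -16 - 10p = -66, giving p = 5.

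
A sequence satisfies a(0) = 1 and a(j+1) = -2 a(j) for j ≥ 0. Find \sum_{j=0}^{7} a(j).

a(1) = -2(1) = -2
a(2) = -2(-2) = 4
a(3) = -2(4) = -8
a(4) = -2(-8) = 16
a(5) = -2(16) = -32
a(6) = -2(-32) = 64
a(7) = -2(64) = -128
Sum = 1 + (-2) + 4 + (-8) + 16 + (-32) + 64 + (-128) = -85

-85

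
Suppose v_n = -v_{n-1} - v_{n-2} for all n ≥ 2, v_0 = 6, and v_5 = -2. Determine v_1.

-4

Let v_1 = x.
v_2 = -6 - x
v_3 = 6
v_4 = x
v_5 = -6 - x
So -6 - x = -2, giving x = -4.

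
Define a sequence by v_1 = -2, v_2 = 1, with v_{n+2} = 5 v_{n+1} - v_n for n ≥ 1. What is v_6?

781

v_3 = 5(1) - (-2) = 7
v_4 = 5(7) - 1 = 34
v_5 = 5(34) - 7 = 163
v_6 = 5(163) - 34 = 781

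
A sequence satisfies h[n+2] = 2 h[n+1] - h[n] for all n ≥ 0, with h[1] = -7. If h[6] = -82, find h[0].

8

Let h[0] = y.
h[2] = -14 - y
h[3] = -21 - 2y
h[4] = -28 - 3y
h[5] = -35 - 4y
h[6] = -42 - 5y
So -42 - 5y = -82, giving y = 8.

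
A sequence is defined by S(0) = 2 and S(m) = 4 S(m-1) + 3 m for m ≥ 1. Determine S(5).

3407

S(1) = 4*2 + 3 = 11
S(2) = 4*11 + 6 = 50
S(3) = 4*50 + 9 = 209
S(4) = 4*209 + 12 = 848
S(5) = 4*848 + 15 = 3407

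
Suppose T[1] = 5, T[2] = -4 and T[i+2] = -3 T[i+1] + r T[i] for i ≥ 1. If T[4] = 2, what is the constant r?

T[3] = 12 + 5r
T[4] = -36 - 19r
So -36 - 19r = 2, giving r = -2.

-2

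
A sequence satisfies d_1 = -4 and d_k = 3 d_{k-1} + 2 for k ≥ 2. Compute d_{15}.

-14348908

The fixed point is 2/(1 - 3) = -1, so d_k + 1 = 3(d_{k-1} + 1).
Hence d_k = -3·3^{k-1} - 1.
d_{15} = -3·3^{14} - 1 = -3·4782969 - 1 = -14348908.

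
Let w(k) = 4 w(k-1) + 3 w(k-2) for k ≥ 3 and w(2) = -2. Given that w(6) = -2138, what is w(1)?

-5

Let w(1) = y.
w(3) = -8 + 3y
w(4) = -38 + 12y
w(5) = -176 + 57y
w(6) = -818 + 264y
So -818 + 264y = -2138, giving y = -5.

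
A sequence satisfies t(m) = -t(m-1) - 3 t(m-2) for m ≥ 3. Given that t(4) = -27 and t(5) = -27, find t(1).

-7

Rearranging, t(m-2) = (t(m) + t(m-1)) / -3.
t(3) = (-27 + (-27)) / -3 = -54/-3 = 18
t(2) = (-27 + 18) / -3 = -9/-3 = 3
t(1) = (18 + 3) / -3 = 21/-3 = -7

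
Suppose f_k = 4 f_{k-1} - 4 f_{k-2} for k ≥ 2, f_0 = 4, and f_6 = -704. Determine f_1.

Let f_1 = y.
f_2 = -16 + 4y
f_3 = -64 + 12y
f_4 = -192 + 32y
f_5 = -512 + 80y
f_6 = -1280 + 192y
So -1280 + 192y = -704, giving y = 3.

3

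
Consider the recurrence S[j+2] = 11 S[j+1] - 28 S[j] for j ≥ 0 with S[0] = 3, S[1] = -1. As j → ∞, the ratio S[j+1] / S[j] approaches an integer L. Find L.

The characteristic equation is r^2 - 11r + 28 = 0, which factors as (r - 7)(r - 4) = 0.
So the roots are 7 and 4. Since |7| > |4| and the coefficient of 7^j is non-zero, the ratio tends to 7.

7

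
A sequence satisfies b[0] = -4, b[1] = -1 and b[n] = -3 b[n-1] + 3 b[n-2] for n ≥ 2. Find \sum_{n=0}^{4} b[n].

-89

b[2] = -3*(-1) + 3*(-4) = -9
b[3] = -3*(-9) + 3*(-1) = 24
b[4] = -3*24 + 3*(-9) = -99
Sum = (-4) + (-1) + (-9) + 24 + (-99) = -89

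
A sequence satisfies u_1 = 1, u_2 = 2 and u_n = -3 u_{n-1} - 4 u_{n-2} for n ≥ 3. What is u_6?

-10

u_3 = -3·2 - 4·1 = -10
u_4 = -3·(-10) - 4·2 = 22
u_5 = -3·22 - 4·(-10) = -26
u_6 = -3·(-26) - 4·22 = -10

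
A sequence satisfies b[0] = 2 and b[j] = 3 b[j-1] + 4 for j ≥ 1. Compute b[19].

4649045866

The fixed point is 4/(1 - 3) = -2, so b[j] + 2 = 3(b[j-1] + 2).
Hence b[j] = 4·3^j - 2.
b[19] = 4·3^{19} - 2 = 4·1162261467 - 2 = 4649045866.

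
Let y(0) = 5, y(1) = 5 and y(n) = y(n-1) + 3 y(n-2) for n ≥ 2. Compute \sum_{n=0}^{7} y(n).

1930

y(2) = 5 + 3(5) = 20
y(3) = 20 + 3(5) = 35
y(4) = 35 + 3(20) = 95
y(5) = 95 + 3(35) = 200
y(6) = 200 + 3(95) = 485
y(7) = 485 + 3(200) = 1085
Sum = 5 + 5 + 20 + 35 + 95 + 200 + 485 + 1085 = 1930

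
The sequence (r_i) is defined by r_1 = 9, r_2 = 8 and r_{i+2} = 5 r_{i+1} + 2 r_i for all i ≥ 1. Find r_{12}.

r_3 = 5·8 + 2·9 = 58
r_4 = 5·58 + 2·8 = 306
r_5 = 5·306 + 2·58 = 1646
r_6 = 5·1646 + 2·306 = 8842
r_7 = 5·8842 + 2·1646 = 47502
r_8 = 5·47502 + 2·8842 = 255194
r_9 = 5·255194 + 2·47502 = 1370974
r_{10} = 5·1370974 + 2·255194 = 7365258
r_{11} = 5·7365258 + 2·1370974 = 39568238
r_{12} = 5·39568238 + 2·7365258 = 212571706

212571706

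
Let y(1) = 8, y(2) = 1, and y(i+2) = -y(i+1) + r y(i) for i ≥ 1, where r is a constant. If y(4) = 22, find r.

y(3) = -1 + 8r
y(4) = 1 - 7r
So 1 - 7r = 22, giving r = -3.

-3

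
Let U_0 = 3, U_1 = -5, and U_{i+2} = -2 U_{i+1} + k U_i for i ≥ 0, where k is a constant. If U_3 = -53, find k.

3

U_2 = 10 + 3k
U_3 = -20 - 11k
So -20 - 11k = -53, giving k = 3.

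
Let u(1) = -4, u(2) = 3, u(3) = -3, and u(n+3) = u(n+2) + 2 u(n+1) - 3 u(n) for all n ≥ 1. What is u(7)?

-6

u(4) = (-3) + 2·3 - 3·(-4) = 15
u(5) = 15 + 2·(-3) - 3·3 = 0
u(6) = 0 + 2·15 - 3·(-3) = 39
u(7) = 39 + 2·0 - 3·15 = -6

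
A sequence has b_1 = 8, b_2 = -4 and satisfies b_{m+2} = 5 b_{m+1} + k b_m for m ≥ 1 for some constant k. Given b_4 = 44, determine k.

b_3 = -20 + 8k
b_4 = -100 + 36k
So -100 + 36k = 44, giving k = 4.

4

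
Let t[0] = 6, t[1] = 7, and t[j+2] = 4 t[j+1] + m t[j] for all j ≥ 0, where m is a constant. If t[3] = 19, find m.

-3

t[2] = 28 + 6m
t[3] = 112 + 31m
So 112 + 31m = 19, giving m = -3.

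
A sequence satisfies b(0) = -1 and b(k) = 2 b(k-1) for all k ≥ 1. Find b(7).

-128

b(1) = 2*(-1) = -2
b(2) = 2*(-2) = -4
b(3) = 2*(-4) = -8
b(4) = 2*(-8) = -16
b(5) = 2*(-16) = -32
b(6) = 2*(-32) = -64
b(7) = 2*(-64) = -128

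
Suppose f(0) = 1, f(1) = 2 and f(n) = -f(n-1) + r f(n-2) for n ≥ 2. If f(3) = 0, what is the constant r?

-2

f(2) = -2 + r
f(3) = 2 + r
So 2 + r = 0, giving r = -2.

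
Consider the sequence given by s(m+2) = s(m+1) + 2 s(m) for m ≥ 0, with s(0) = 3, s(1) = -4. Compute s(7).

s(2) = (-4) + 2·3 = 2
s(3) = 2 + 2·(-4) = -6
s(4) = (-6) + 2·2 = -2
s(5) = (-2) + 2·(-6) = -14
s(6) = (-14) + 2·(-2) = -18
s(7) = (-18) + 2·(-14) = -46

-46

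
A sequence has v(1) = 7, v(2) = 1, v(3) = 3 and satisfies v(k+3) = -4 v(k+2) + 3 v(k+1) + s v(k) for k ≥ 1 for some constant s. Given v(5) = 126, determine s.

v(4) = -9 + 7s
v(5) = 45 - 27s
So 45 - 27s = 126, giving s = -3.

-3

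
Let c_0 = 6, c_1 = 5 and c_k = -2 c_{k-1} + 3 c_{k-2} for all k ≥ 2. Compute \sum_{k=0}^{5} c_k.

-11

c_2 = -2*5 + 3*6 = 8
c_3 = -2*8 + 3*5 = -1
c_4 = -2*(-1) + 3*8 = 26
c_5 = -2*26 + 3*(-1) = -55
Sum = 6 + 5 + 8 + (-1) + 26 + (-55) = -11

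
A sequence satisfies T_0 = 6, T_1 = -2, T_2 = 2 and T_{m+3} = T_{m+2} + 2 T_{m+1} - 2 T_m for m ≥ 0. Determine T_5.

-38

T_3 = 2 + 2(-2) - 2(6) = -14
T_4 = (-14) + 2(2) - 2(-2) = -6
T_5 = (-6) + 2(-14) - 2(2) = -38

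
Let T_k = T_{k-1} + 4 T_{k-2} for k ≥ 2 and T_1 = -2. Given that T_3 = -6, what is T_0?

1

Let T_0 = z.
T_2 = -2 + 4z
T_3 = -10 + 4z
So -10 + 4z = -6, giving z = 1.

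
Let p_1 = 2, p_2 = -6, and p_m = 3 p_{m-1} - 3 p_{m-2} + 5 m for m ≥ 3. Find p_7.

p_3 = 3·(-6) - 3·2 + 15 = -9
p_4 = 3·(-9) - 3·(-6) + 20 = 11
p_5 = 3·11 - 3·(-9) + 25 = 85
p_6 = 3·85 - 3·11 + 30 = 252
p_7 = 3·252 - 3·85 + 35 = 536

536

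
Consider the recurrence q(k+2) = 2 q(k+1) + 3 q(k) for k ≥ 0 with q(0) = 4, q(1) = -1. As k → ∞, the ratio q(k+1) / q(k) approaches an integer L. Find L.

3

The characteristic equation is r^2 - 2r - 3 = 0, which factors as (r - 3)(r + 1) = 0.
So the roots are 3 and -1. Since |3| > |-1| and the coefficient of 3^k is non-zero, the ratio tends to 3.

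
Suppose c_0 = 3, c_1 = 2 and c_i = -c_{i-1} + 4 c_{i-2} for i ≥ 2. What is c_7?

-418

c_2 = -2 + 4·3 = 10
c_3 = -10 + 4·2 = -2
c_4 = -(-2) + 4·10 = 42
c_5 = -42 + 4·(-2) = -50
c_6 = -(-50) + 4·42 = 218
c_7 = -218 + 4·(-50) = -418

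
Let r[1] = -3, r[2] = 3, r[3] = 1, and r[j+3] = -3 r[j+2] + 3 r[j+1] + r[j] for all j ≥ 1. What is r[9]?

-899

r[4] = -3·1 + 3·3 + (-3) = 3
r[5] = -3·3 + 3·1 + 3 = -3
r[6] = -3·(-3) + 3·3 + 1 = 19
r[7] = -3·19 + 3·(-3) + 3 = -63
r[8] = -3·(-63) + 3·19 + (-3) = 243
r[9] = -3·243 + 3·(-63) + 19 = -899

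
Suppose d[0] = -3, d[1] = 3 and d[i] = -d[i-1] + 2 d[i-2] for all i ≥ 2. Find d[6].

d[2] = -3 + 2·(-3) = -9
d[3] = -(-9) + 2·3 = 15
d[4] = -15 + 2·(-9) = -33
d[5] = -(-33) + 2·15 = 63
d[6] = -63 + 2·(-33) = -129

-129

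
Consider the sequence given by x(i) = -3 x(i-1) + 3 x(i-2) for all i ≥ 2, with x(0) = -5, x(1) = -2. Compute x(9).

69093

x(2) = -3(-2) + 3(-5) = -9
x(3) = -3(-9) + 3(-2) = 21
x(4) = -3(21) + 3(-9) = -90
x(5) = -3(-90) + 3(21) = 333
x(6) = -3(333) + 3(-90) = -1269
x(7) = -3(-1269) + 3(333) = 4806
x(8) = -3(4806) + 3(-1269) = -18225
x(9) = -3(-18225) + 3(4806) = 69093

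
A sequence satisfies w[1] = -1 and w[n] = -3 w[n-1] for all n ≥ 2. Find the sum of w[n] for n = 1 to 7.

w[2] = -3*(-1) = 3
w[3] = -3*3 = -9
w[4] = -3*(-9) = 27
w[5] = -3*27 = -81
w[6] = -3*(-81) = 243
w[7] = -3*243 = -729
Sum = (-1) + 3 + (-9) + 27 + (-81) + 243 + (-729) = -547

-547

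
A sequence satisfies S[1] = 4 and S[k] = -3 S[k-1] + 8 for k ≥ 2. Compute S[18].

-258280324

The fixed point is 8/(1 + 3) = 2, so S[k] - 2 = -3(S[k-1] - 2).
Hence S[k] = 2·(-3)^{k-1} + 2.
S[18] = 2·(-3)^{17} + 2 = 2·-129140163 + 2 = -258280324.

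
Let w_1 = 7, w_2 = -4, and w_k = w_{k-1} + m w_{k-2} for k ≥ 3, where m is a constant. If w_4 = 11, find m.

5

w_3 = -4 + 7m
w_4 = -4 + 3m
So -4 + 3m = 11, giving m = 5.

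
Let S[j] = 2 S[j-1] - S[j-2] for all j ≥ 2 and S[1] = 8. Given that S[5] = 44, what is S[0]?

Let S[0] = y.
S[2] = 16 - y
S[3] = 24 - 2y
S[4] = 32 - 3y
S[5] = 40 - 4y
So 40 - 4y = 44, giving y = -1.

-1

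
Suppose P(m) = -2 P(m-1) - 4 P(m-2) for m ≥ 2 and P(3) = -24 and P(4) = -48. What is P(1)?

Rearranging, P(m-2) = (P(m) + 2 P(m-1)) / -4.
P(2) = (-48 + 2(-24)) / -4 = -96/-4 = 24
P(1) = (-24 + 2(24)) / -4 = 24/-4 = -6

-6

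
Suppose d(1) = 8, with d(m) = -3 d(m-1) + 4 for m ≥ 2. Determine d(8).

-15308

d(2) = -3(8) + 4 = -20
d(3) = -3(-20) + 4 = 64
d(4) = -3(64) + 4 = -188
d(5) = -3(-188) + 4 = 568
d(6) = -3(568) + 4 = -1700
d(7) = -3(-1700) + 4 = 5104
d(8) = -3(5104) + 4 = -15308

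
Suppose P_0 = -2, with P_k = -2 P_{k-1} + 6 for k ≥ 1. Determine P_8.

P_1 = -2·(-2) + 6 = 10
P_2 = -2·10 + 6 = -14
P_3 = -2·(-14) + 6 = 34
P_4 = -2·34 + 6 = -62
P_5 = -2·(-62) + 6 = 130
P_6 = -2·130 + 6 = -254
P_7 = -2·(-254) + 6 = 514
P_8 = -2·514 + 6 = -1022

-1022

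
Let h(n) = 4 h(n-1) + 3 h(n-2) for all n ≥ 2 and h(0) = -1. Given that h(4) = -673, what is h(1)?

-7

Let h(1) = w.
h(2) = -3 + 4w
h(3) = -12 + 19w
h(4) = -57 + 88w
So -57 + 88w = -673, giving w = -7.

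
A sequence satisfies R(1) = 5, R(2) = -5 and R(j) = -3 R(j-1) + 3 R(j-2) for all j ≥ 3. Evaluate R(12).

R(3) = -3·(-5) + 3·5 = 30
R(4) = -3·30 + 3·(-5) = -105
R(5) = -3·(-105) + 3·30 = 405
R(6) = -3·405 + 3·(-105) = -1530
R(7) = -3·(-1530) + 3·405 = 5805
R(8) = -3·5805 + 3·(-1530) = -22005
R(9) = -3·(-22005) + 3·5805 = 83430
R(10) = -3·83430 + 3·(-22005) = -316305
R(11) = -3·(-316305) + 3·83430 = 1199205
R(12) = -3·1199205 + 3·(-316305) = -4546530

-4546530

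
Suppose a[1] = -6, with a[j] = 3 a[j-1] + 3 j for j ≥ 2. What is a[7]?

-1653

a[2] = 3(-6) + 6 = -12
a[3] = 3(-12) + 9 = -27
a[4] = 3(-27) + 12 = -69
a[5] = 3(-69) + 15 = -192
a[6] = 3(-192) + 18 = -558
a[7] = 3(-558) + 21 = -1653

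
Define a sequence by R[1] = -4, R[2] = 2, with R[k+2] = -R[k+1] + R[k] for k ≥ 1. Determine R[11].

R[3] = -2 + (-4) = -6
R[4] = -(-6) + 2 = 8
R[5] = -8 + (-6) = -14
R[6] = -(-14) + 8 = 22
R[7] = -22 + (-14) = -36
R[8] = -(-36) + 22 = 58
R[9] = -58 + (-36) = -94
R[10] = -(-94) + 58 = 152
R[11] = -152 + (-94) = -246

-246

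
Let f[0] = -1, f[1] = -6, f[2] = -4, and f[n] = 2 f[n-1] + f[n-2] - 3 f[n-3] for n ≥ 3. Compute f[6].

f[3] = 2(-4) + (-6) - 3(-1) = -11
f[4] = 2(-11) + (-4) - 3(-6) = -8
f[5] = 2(-8) + (-11) - 3(-4) = -15
f[6] = 2(-15) + (-8) - 3(-11) = -5

-5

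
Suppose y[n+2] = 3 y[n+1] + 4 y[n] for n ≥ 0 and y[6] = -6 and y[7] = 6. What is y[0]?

Rearranging, y[n-2] = (y[n] - 3 y[n-1]) / 4.
y[5] = (6 - 3·(-6)) / 4 = 24/4 = 6
y[4] = (-6 - 3·6) / 4 = -24/4 = -6
y[3] = (6 - 3·(-6)) / 4 = 24/4 = 6
y[2] = (-6 - 3·6) / 4 = -24/4 = -6
y[1] = (6 - 3·(-6)) / 4 = 24/4 = 6
y[0] = (-6 - 3·6) / 4 = -24/4 = -6

-6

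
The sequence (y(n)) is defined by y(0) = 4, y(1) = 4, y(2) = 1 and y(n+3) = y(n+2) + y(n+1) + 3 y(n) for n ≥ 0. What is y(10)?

2581

y(3) = 1 + 4 + 3*4 = 17
y(4) = 17 + 1 + 3*4 = 30
y(5) = 30 + 17 + 3*1 = 50
y(6) = 50 + 30 + 3*17 = 131
y(7) = 131 + 50 + 3*30 = 271
y(8) = 271 + 131 + 3*50 = 552
y(9) = 552 + 271 + 3*131 = 1216
y(10) = 1216 + 552 + 3*271 = 2581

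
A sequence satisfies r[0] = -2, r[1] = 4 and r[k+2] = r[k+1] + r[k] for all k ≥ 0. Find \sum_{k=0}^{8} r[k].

148

r[2] = 4 + (-2) = 2
r[3] = 2 + 4 = 6
r[4] = 6 + 2 = 8
r[5] = 8 + 6 = 14
r[6] = 14 + 8 = 22
r[7] = 22 + 14 = 36
r[8] = 36 + 22 = 58
Sum = (-2) + 4 + 2 + 6 + 8 + 14 + 22 + 36 + 58 = 148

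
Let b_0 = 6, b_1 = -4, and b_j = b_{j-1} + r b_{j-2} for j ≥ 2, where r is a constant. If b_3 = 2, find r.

3

b_2 = -4 + 6r
b_3 = -4 + 2r
So -4 + 2r = 2, giving r = 3.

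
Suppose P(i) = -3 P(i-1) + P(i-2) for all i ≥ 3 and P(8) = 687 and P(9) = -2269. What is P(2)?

Rearranging, P(i-2) = P(i) + 3 P(i-1).
P(7) = -2269 + 3·687 = -208
P(6) = 687 + 3·(-208) = 63
P(5) = -208 + 3·63 = -19
P(4) = 63 + 3·(-19) = 6
P(3) = -19 + 3·6 = -1
P(2) = 6 + 3·(-1) = 3

3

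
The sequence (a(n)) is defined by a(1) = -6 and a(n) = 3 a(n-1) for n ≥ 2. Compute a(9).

a(2) = 3·(-6) = -18
a(3) = 3·(-18) = -54
a(4) = 3·(-54) = -162
a(5) = 3·(-162) = -486
a(6) = 3·(-486) = -1458
a(7) = 3·(-1458) = -4374
a(8) = 3·(-4374) = -13122
a(9) = 3·(-13122) = -39366

-39366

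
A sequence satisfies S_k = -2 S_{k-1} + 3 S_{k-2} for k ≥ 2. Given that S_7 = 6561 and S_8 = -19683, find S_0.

Rearranging, S_{k-2} = (S_k + 2 S_{k-1}) / 3.
S_6 = (-19683 + 2(6561)) / 3 = -6561/3 = -2187
S_5 = (6561 + 2(-2187)) / 3 = 2187/3 = 729
S_4 = (-2187 + 2(729)) / 3 = -729/3 = -243
S_3 = (729 + 2(-243)) / 3 = 243/3 = 81
S_2 = (-243 + 2(81)) / 3 = -81/3 = -27
S_1 = (81 + 2(-27)) / 3 = 27/3 = 9
S_0 = (-27 + 2(9)) / 3 = -9/3 = -3

-3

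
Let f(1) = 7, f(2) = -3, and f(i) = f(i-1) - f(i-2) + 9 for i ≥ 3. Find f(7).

7

f(3) = (-3) - 7 + 9 = -1
f(4) = (-1) - (-3) + 9 = 11
f(5) = 11 - (-1) + 9 = 21
f(6) = 21 - 11 + 9 = 19
f(7) = 19 - 21 + 9 = 7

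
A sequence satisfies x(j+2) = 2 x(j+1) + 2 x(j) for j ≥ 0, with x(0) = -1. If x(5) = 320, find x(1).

8

Let x(1) = v.
x(2) = -2 + 2v
x(3) = -4 + 6v
x(4) = -12 + 16v
x(5) = -32 + 44v
So -32 + 44v = 320, giving v = 8.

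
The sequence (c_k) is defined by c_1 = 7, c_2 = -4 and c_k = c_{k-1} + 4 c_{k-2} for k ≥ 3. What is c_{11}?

20904

c_3 = (-4) + 4*7 = 24
c_4 = 24 + 4*(-4) = 8
c_5 = 8 + 4*24 = 104
c_6 = 104 + 4*8 = 136
c_7 = 136 + 4*104 = 552
c_8 = 552 + 4*136 = 1096
c_9 = 1096 + 4*552 = 3304
c_{10} = 3304 + 4*1096 = 7688
c_{11} = 7688 + 4*3304 = 20904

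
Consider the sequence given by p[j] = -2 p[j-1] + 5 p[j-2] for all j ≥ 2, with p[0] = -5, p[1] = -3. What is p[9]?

59837

p[2] = -2·(-3) + 5·(-5) = -19
p[3] = -2·(-19) + 5·(-3) = 23
p[4] = -2·23 + 5·(-19) = -141
p[5] = -2·(-141) + 5·23 = 397
p[6] = -2·397 + 5·(-141) = -1499
p[7] = -2·(-1499) + 5·397 = 4983
p[8] = -2·4983 + 5·(-1499) = -17461
p[9] = -2·(-17461) + 5·4983 = 59837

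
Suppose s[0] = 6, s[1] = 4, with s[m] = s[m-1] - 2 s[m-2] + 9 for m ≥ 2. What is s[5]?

s[2] = 4 - 2·6 + 9 = 1
s[3] = 1 - 2·4 + 9 = 2
s[4] = 2 - 2·1 + 9 = 9
s[5] = 9 - 2·2 + 9 = 14

14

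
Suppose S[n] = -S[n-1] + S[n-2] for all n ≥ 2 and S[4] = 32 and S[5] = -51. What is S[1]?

-6

Rearranging, S[n-2] = S[n] + S[n-1].
S[3] = -51 + 32 = -19
S[2] = 32 + (-19) = 13
S[1] = -19 + 13 = -6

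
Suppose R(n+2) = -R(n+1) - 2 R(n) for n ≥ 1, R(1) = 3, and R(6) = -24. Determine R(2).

6

Let R(2) = w.
R(3) = -6 - w
R(4) = 6 - w
R(5) = 6 + 3w
R(6) = -18 - w
So -18 - w = -24, giving w = 6.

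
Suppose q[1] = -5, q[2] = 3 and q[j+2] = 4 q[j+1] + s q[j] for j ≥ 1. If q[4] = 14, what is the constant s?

q[3] = 12 - 5s
q[4] = 48 - 17s
So 48 - 17s = 14, giving s = 2.

2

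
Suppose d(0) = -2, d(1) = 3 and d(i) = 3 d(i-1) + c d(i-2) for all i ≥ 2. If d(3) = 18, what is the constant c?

d(2) = 9 - 2c
d(3) = 27 - 3c
So 27 - 3c = 18, giving c = 3.

3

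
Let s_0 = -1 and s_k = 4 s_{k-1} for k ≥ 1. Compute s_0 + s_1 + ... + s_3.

s_1 = 4*(-1) = -4
s_2 = 4*(-4) = -16
s_3 = 4*(-16) = -64
Sum = (-1) + (-4) + (-16) + (-64) = -85

-85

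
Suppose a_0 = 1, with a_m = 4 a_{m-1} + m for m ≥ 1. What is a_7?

a_1 = 4(1) + 1 = 5
a_2 = 4(5) + 2 = 22
a_3 = 4(22) + 3 = 91
a_4 = 4(91) + 4 = 368
a_5 = 4(368) + 5 = 1477
a_6 = 4(1477) + 6 = 5914
a_7 = 4(5914) + 7 = 23663

23663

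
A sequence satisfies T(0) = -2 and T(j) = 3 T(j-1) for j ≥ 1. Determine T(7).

-4374

T(1) = 3(-2) = -6
T(2) = 3(-6) = -18
T(3) = 3(-18) = -54
T(4) = 3(-54) = -162
T(5) = 3(-162) = -486
T(6) = 3(-486) = -1458
T(7) = 3(-1458) = -4374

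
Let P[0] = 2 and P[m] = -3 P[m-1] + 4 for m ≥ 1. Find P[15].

The fixed point is 4/(1 + 3) = 1, so P[m] - 1 = -3(P[m-1] - 1).
Hence P[m] = 1·(-3)^m + 1.
P[15] = 1·(-3)^{15} + 1 = 1·-14348907 + 1 = -14348906.

-14348906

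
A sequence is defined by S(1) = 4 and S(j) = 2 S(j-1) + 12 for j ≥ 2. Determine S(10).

S(2) = 2(4) + 12 = 20
S(3) = 2(20) + 12 = 52
S(4) = 2(52) + 12 = 116
S(5) = 2(116) + 12 = 244
S(6) = 2(244) + 12 = 500
S(7) = 2(500) + 12 = 1012
S(8) = 2(1012) + 12 = 2036
S(9) = 2(2036) + 12 = 4084
S(10) = 2(4084) + 12 = 8180

8180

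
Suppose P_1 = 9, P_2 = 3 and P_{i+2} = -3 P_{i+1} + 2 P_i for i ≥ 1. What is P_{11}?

163593

P_3 = -3(3) + 2(9) = 9
P_4 = -3(9) + 2(3) = -21
P_5 = -3(-21) + 2(9) = 81
P_6 = -3(81) + 2(-21) = -285
P_7 = -3(-285) + 2(81) = 1017
P_8 = -3(1017) + 2(-285) = -3621
P_9 = -3(-3621) + 2(1017) = 12897
P_{10} = -3(12897) + 2(-3621) = -45933
P_{11} = -3(-45933) + 2(12897) = 163593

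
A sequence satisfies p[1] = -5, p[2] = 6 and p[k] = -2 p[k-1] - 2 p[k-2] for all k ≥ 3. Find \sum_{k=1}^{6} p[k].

p[3] = -2(6) - 2(-5) = -2
p[4] = -2(-2) - 2(6) = -8
p[5] = -2(-8) - 2(-2) = 20
p[6] = -2(20) - 2(-8) = -24
Sum = (-5) + 6 + (-2) + (-8) + 20 + (-24) = -13

-13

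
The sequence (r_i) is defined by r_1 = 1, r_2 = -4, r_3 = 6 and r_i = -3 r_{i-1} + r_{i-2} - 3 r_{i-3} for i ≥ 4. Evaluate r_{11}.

r_4 = -3*6 + (-4) - 3*1 = -25
r_5 = -3*(-25) + 6 - 3*(-4) = 93
r_6 = -3*93 + (-25) - 3*6 = -322
r_7 = -3*(-322) + 93 - 3*(-25) = 1134
r_8 = -3*1134 + (-322) - 3*93 = -4003
r_9 = -3*(-4003) + 1134 - 3*(-322) = 14109
r_{10} = -3*14109 + (-4003) - 3*1134 = -49732
r_{11} = -3*(-49732) + 14109 - 3*(-4003) = 175314

175314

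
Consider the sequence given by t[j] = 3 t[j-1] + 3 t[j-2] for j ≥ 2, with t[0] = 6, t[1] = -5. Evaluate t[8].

-2349

t[2] = 3·(-5) + 3·6 = 3
t[3] = 3·3 + 3·(-5) = -6
t[4] = 3·(-6) + 3·3 = -9
t[5] = 3·(-9) + 3·(-6) = -45
t[6] = 3·(-45) + 3·(-9) = -162
t[7] = 3·(-162) + 3·(-45) = -621
t[8] = 3·(-621) + 3·(-162) = -2349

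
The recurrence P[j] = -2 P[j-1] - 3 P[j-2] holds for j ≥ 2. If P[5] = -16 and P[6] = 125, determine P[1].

Rearranging, P[j-2] = (P[j] + 2 P[j-1]) / -3.
P[4] = (125 + 2*(-16)) / -3 = 93/-3 = -31
P[3] = (-16 + 2*(-31)) / -3 = -78/-3 = 26
P[2] = (-31 + 2*26) / -3 = 21/-3 = -7
P[1] = (26 + 2*(-7)) / -3 = 12/-3 = -4

-4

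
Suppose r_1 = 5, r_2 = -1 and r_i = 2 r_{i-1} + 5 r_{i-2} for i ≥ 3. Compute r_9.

25637

r_3 = 2*(-1) + 5*5 = 23
r_4 = 2*23 + 5*(-1) = 41
r_5 = 2*41 + 5*23 = 197
r_6 = 2*197 + 5*41 = 599
r_7 = 2*599 + 5*197 = 2183
r_8 = 2*2183 + 5*599 = 7361
r_9 = 2*7361 + 5*2183 = 25637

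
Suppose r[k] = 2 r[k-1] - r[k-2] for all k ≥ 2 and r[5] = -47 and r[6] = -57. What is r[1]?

-7

Rearranging, r[k-2] = -(r[k] - 2 r[k-1]).
r[4] = -(-57 - 2*(-47)) = -37
r[3] = -(-47 - 2*(-37)) = -27
r[2] = -(-37 - 2*(-27)) = -17
r[1] = -(-27 - 2*(-17)) = -7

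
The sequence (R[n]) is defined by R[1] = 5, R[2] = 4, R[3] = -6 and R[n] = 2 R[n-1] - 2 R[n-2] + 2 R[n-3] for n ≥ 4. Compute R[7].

-4

R[4] = 2(-6) - 2(4) + 2(5) = -10
R[5] = 2(-10) - 2(-6) + 2(4) = 0
R[6] = 2(0) - 2(-10) + 2(-6) = 8
R[7] = 2(8) - 2(0) + 2(-10) = -4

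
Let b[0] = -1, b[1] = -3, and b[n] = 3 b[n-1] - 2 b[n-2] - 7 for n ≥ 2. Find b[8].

b[2] = 3·(-3) - 2·(-1) - 7 = -14
b[3] = 3·(-14) - 2·(-3) - 7 = -43
b[4] = 3·(-43) - 2·(-14) - 7 = -108
b[5] = 3·(-108) - 2·(-43) - 7 = -245
b[6] = 3·(-245) - 2·(-108) - 7 = -526
b[7] = 3·(-526) - 2·(-245) - 7 = -1095
b[8] = 3·(-1095) - 2·(-526) - 7 = -2240

-2240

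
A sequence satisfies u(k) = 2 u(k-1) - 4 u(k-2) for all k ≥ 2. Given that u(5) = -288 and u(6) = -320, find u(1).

Rearranging, u(k-2) = (u(k) - 2 u(k-1)) / -4.
u(4) = (-320 - 2(-288)) / -4 = 256/-4 = -64
u(3) = (-288 - 2(-64)) / -4 = -160/-4 = 40
u(2) = (-64 - 2(40)) / -4 = -144/-4 = 36
u(1) = (40 - 2(36)) / -4 = -32/-4 = 8

8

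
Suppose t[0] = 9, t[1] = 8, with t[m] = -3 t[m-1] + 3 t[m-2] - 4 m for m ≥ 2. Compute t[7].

5816

t[2] = -3·8 + 3·9 - 8 = -5
t[3] = -3·(-5) + 3·8 - 12 = 27
t[4] = -3·27 + 3·(-5) - 16 = -112
t[5] = -3·(-112) + 3·27 - 20 = 397
t[6] = -3·397 + 3·(-112) - 24 = -1551
t[7] = -3·(-1551) + 3·397 - 28 = 5816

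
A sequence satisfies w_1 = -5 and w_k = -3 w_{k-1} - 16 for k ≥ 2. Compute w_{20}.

The fixed point is -16/(1 + 3) = -4, so w_k + 4 = -3(w_{k-1} + 4).
Hence w_k = -1·(-3)^{k-1} - 4.
w_{20} = -1·(-3)^{19} - 4 = -1·-1162261467 - 4 = 1162261463.

1162261463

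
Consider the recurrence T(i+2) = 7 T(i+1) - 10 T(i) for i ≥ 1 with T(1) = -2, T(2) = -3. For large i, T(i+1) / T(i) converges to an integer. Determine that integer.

5

The characteristic equation is r^2 - 7r + 10 = 0, which factors as (r - 5)(r - 2) = 0.
So the roots are 5 and 2. Since |5| > |2| and the coefficient of 5^i is non-zero, the ratio tends to 5.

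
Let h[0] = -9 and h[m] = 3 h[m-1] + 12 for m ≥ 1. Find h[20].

The fixed point is 12/(1 - 3) = -6, so h[m] + 6 = 3(h[m-1] + 6).
Hence h[m] = -3·3^m - 6.
h[20] = -3·3^{20} - 6 = -3·3486784401 - 6 = -10460353209.

-10460353209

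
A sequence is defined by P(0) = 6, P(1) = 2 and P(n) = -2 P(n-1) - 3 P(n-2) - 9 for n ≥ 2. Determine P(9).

1514

P(2) = -2(2) - 3(6) - 9 = -31
P(3) = -2(-31) - 3(2) - 9 = 47
P(4) = -2(47) - 3(-31) - 9 = -10
P(5) = -2(-10) - 3(47) - 9 = -130
P(6) = -2(-130) - 3(-10) - 9 = 281
P(7) = -2(281) - 3(-130) - 9 = -181
P(8) = -2(-181) - 3(281) - 9 = -490
P(9) = -2(-490) - 3(-181) - 9 = 1514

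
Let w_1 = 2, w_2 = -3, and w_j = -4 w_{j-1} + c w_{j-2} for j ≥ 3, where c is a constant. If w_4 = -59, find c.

w_3 = 12 + 2c
w_4 = -48 - 11c
So -48 - 11c = -59, giving c = 1.

1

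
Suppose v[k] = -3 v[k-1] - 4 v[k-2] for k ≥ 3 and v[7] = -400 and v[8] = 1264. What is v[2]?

Rearranging, v[k-2] = (v[k] + 3 v[k-1]) / -4.
v[6] = (1264 + 3·(-400)) / -4 = 64/-4 = -16
v[5] = (-400 + 3·(-16)) / -4 = -448/-4 = 112
v[4] = (-16 + 3·112) / -4 = 320/-4 = -80
v[3] = (112 + 3·(-80)) / -4 = -128/-4 = 32
v[2] = (-80 + 3·32) / -4 = 16/-4 = -4

-4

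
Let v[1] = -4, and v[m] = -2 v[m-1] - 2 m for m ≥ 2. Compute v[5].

v[2] = -2(-4) - 4 = 4
v[3] = -2(4) - 6 = -14
v[4] = -2(-14) - 8 = 20
v[5] = -2(20) - 10 = -50

-50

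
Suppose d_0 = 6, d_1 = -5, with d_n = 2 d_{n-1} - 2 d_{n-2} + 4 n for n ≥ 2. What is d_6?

152

d_2 = 2(-5) - 2(6) + 8 = -14
d_3 = 2(-14) - 2(-5) + 12 = -6
d_4 = 2(-6) - 2(-14) + 16 = 32
d_5 = 2(32) - 2(-6) + 20 = 96
d_6 = 2(96) - 2(32) + 24 = 152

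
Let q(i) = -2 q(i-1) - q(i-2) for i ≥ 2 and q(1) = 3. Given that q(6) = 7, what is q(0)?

Let q(0) = y.
q(2) = -6 - y
q(3) = 9 + 2y
q(4) = -12 - 3y
q(5) = 15 + 4y
q(6) = -18 - 5y
So -18 - 5y = 7, giving y = -5.

-5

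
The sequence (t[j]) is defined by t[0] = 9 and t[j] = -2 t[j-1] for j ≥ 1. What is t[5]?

-288

t[1] = -2(9) = -18
t[2] = -2(-18) = 36
t[3] = -2(36) = -72
t[4] = -2(-72) = 144
t[5] = -2(144) = -288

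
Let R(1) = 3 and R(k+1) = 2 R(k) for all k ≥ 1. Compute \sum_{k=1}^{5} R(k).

R(2) = 2*3 = 6
R(3) = 2*6 = 12
R(4) = 2*12 = 24
R(5) = 2*24 = 48
Sum = 3 + 6 + 12 + 24 + 48 = 93

93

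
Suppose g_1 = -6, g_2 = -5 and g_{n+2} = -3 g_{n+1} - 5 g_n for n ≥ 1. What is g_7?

-1230

g_3 = -3*(-5) - 5*(-6) = 45
g_4 = -3*45 - 5*(-5) = -110
g_5 = -3*(-110) - 5*45 = 105
g_6 = -3*105 - 5*(-110) = 235
g_7 = -3*235 - 5*105 = -1230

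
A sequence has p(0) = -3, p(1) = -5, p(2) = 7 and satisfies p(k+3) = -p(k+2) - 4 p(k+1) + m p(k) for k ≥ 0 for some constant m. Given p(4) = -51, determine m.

5

p(3) = 13 - 3m
p(4) = -41 - 2m
So -41 - 2m = -51, giving m = 5.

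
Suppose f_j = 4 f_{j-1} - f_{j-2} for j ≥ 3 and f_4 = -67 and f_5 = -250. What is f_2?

-5

Rearranging, f_{j-2} = -(f_j - 4 f_{j-1}).
f_3 = -(-250 - 4·(-67)) = -18
f_2 = -(-67 - 4·(-18)) = -5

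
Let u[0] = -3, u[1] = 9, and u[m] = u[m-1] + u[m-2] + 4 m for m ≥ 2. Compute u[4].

65

u[2] = 9 + (-3) + 8 = 14
u[3] = 14 + 9 + 12 = 35
u[4] = 35 + 14 + 16 = 65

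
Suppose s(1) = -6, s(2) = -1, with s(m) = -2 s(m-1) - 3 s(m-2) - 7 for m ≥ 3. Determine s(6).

s(3) = -2·(-1) - 3·(-6) - 7 = 13
s(4) = -2·13 - 3·(-1) - 7 = -30
s(5) = -2·(-30) - 3·13 - 7 = 14
s(6) = -2·14 - 3·(-30) - 7 = 55

55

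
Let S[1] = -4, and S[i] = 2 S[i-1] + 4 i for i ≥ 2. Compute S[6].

224

S[2] = 2·(-4) + 8 = 0
S[3] = 2·0 + 12 = 12
S[4] = 2·12 + 16 = 40
S[5] = 2·40 + 20 = 100
S[6] = 2·100 + 24 = 224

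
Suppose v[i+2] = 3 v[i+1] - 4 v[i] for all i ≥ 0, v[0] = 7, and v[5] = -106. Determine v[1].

2

Let v[1] = x.
v[2] = -28 + 3x
v[3] = -84 + 5x
v[4] = -140 + 3x
v[5] = -84 - 11x
So -84 - 11x = -106, giving x = 2.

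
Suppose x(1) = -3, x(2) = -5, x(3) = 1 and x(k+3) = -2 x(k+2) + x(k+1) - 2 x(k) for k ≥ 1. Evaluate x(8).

-201

x(4) = -2(1) + (-5) - 2(-3) = -1
x(5) = -2(-1) + 1 - 2(-5) = 13
x(6) = -2(13) + (-1) - 2(1) = -29
x(7) = -2(-29) + 13 - 2(-1) = 73
x(8) = -2(73) + (-29) - 2(13) = -201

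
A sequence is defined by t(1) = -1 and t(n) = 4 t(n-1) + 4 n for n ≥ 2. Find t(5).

532

t(2) = 4·(-1) + 8 = 4
t(3) = 4·4 + 12 = 28
t(4) = 4·28 + 16 = 128
t(5) = 4·128 + 20 = 532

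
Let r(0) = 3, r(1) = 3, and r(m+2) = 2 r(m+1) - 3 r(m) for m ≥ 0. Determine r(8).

51

r(2) = 2·3 - 3·3 = -3
r(3) = 2·(-3) - 3·3 = -15
r(4) = 2·(-15) - 3·(-3) = -21
r(5) = 2·(-21) - 3·(-15) = 3
r(6) = 2·3 - 3·(-21) = 69
r(7) = 2·69 - 3·3 = 129
r(8) = 2·129 - 3·69 = 51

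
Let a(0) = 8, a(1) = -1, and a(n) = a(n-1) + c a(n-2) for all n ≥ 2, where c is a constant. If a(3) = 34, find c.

5

a(2) = -1 + 8c
a(3) = -1 + 7c
So -1 + 7c = 34, giving c = 5.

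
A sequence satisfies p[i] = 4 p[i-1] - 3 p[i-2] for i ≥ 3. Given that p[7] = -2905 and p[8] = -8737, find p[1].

Rearranging, p[i-2] = (p[i] - 4 p[i-1]) / -3.
p[6] = (-8737 - 4·(-2905)) / -3 = 2883/-3 = -961
p[5] = (-2905 - 4·(-961)) / -3 = 939/-3 = -313
p[4] = (-961 - 4·(-313)) / -3 = 291/-3 = -97
p[3] = (-313 - 4·(-97)) / -3 = 75/-3 = -25
p[2] = (-97 - 4·(-25)) / -3 = 3/-3 = -1
p[1] = (-25 - 4·(-1)) / -3 = -21/-3 = 7

7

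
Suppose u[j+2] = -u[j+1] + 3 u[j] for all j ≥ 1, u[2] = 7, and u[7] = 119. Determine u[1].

7

Let u[1] = y.
u[3] = -7 + 3y
u[4] = 28 - 3y
u[5] = -49 + 12y
u[6] = 133 - 21y
u[7] = -280 + 57y
So -280 + 57y = 119, giving y = 7.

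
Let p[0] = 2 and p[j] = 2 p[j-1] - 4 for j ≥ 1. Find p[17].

The fixed point is -4/(1 - 2) = 4, so p[j] - 4 = 2(p[j-1] - 4).
Hence p[j] = -2·2^j + 4.
p[17] = -2·2^{17} + 4 = -2·131072 + 4 = -262140.

-262140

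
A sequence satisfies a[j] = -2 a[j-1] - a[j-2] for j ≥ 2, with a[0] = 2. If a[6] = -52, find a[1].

Let a[1] = w.
a[2] = -2 - 2w
a[3] = 4 + 3w
a[4] = -6 - 4w
a[5] = 8 + 5w
a[6] = -10 - 6w
So -10 - 6w = -52, giving w = 7.

7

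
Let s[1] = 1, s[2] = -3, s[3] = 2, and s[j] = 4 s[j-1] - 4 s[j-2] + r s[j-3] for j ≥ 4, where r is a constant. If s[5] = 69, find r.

s[4] = 20 + r
s[5] = 72 + r
So 72 + r = 69, giving r = -3.

-3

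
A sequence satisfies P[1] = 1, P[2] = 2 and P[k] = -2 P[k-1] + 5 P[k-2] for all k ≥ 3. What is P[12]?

P[3] = -2(2) + 5(1) = 1
P[4] = -2(1) + 5(2) = 8
P[5] = -2(8) + 5(1) = -11
P[6] = -2(-11) + 5(8) = 62
P[7] = -2(62) + 5(-11) = -179
P[8] = -2(-179) + 5(62) = 668
P[9] = -2(668) + 5(-179) = -2231
P[10] = -2(-2231) + 5(668) = 7802
P[11] = -2(7802) + 5(-2231) = -26759
P[12] = -2(-26759) + 5(7802) = 92528

92528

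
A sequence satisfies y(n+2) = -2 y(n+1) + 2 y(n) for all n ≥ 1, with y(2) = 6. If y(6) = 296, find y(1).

-1

Let y(1) = w.
y(3) = -12 + 2w
y(4) = 36 - 4w
y(5) = -96 + 12w
y(6) = 264 - 32w
So 264 - 32w = 296, giving w = -1.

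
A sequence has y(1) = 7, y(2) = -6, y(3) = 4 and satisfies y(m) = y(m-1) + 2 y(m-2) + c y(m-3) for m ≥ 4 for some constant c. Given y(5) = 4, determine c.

y(4) = -8 + 7c
y(5) = c
So c = 4, giving c = 4.

4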